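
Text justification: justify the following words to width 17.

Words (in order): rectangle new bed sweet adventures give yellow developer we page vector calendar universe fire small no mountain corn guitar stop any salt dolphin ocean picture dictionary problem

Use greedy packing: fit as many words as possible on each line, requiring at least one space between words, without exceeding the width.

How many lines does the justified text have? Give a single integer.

Line 1: ['rectangle', 'new', 'bed'] (min_width=17, slack=0)
Line 2: ['sweet', 'adventures'] (min_width=16, slack=1)
Line 3: ['give', 'yellow'] (min_width=11, slack=6)
Line 4: ['developer', 'we', 'page'] (min_width=17, slack=0)
Line 5: ['vector', 'calendar'] (min_width=15, slack=2)
Line 6: ['universe', 'fire'] (min_width=13, slack=4)
Line 7: ['small', 'no', 'mountain'] (min_width=17, slack=0)
Line 8: ['corn', 'guitar', 'stop'] (min_width=16, slack=1)
Line 9: ['any', 'salt', 'dolphin'] (min_width=16, slack=1)
Line 10: ['ocean', 'picture'] (min_width=13, slack=4)
Line 11: ['dictionary'] (min_width=10, slack=7)
Line 12: ['problem'] (min_width=7, slack=10)
Total lines: 12

Answer: 12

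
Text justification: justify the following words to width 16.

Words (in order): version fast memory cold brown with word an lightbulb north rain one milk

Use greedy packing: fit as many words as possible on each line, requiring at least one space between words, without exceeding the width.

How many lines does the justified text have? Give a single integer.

Answer: 6

Derivation:
Line 1: ['version', 'fast'] (min_width=12, slack=4)
Line 2: ['memory', 'cold'] (min_width=11, slack=5)
Line 3: ['brown', 'with', 'word'] (min_width=15, slack=1)
Line 4: ['an', 'lightbulb'] (min_width=12, slack=4)
Line 5: ['north', 'rain', 'one'] (min_width=14, slack=2)
Line 6: ['milk'] (min_width=4, slack=12)
Total lines: 6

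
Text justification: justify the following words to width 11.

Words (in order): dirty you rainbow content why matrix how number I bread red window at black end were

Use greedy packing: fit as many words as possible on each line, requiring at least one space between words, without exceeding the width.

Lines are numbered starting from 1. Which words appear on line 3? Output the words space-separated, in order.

Line 1: ['dirty', 'you'] (min_width=9, slack=2)
Line 2: ['rainbow'] (min_width=7, slack=4)
Line 3: ['content', 'why'] (min_width=11, slack=0)
Line 4: ['matrix', 'how'] (min_width=10, slack=1)
Line 5: ['number', 'I'] (min_width=8, slack=3)
Line 6: ['bread', 'red'] (min_width=9, slack=2)
Line 7: ['window', 'at'] (min_width=9, slack=2)
Line 8: ['black', 'end'] (min_width=9, slack=2)
Line 9: ['were'] (min_width=4, slack=7)

Answer: content why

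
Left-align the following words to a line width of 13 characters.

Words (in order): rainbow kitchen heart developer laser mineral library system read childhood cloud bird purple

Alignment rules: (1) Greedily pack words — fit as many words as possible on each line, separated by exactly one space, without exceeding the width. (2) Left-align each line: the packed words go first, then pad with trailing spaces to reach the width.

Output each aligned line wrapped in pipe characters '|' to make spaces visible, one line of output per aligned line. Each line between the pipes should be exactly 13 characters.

Line 1: ['rainbow'] (min_width=7, slack=6)
Line 2: ['kitchen', 'heart'] (min_width=13, slack=0)
Line 3: ['developer'] (min_width=9, slack=4)
Line 4: ['laser', 'mineral'] (min_width=13, slack=0)
Line 5: ['library'] (min_width=7, slack=6)
Line 6: ['system', 'read'] (min_width=11, slack=2)
Line 7: ['childhood'] (min_width=9, slack=4)
Line 8: ['cloud', 'bird'] (min_width=10, slack=3)
Line 9: ['purple'] (min_width=6, slack=7)

Answer: |rainbow      |
|kitchen heart|
|developer    |
|laser mineral|
|library      |
|system read  |
|childhood    |
|cloud bird   |
|purple       |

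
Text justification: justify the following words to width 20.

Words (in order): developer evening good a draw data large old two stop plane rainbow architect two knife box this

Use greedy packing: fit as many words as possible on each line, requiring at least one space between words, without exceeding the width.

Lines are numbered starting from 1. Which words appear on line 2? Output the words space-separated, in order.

Line 1: ['developer', 'evening'] (min_width=17, slack=3)
Line 2: ['good', 'a', 'draw', 'data'] (min_width=16, slack=4)
Line 3: ['large', 'old', 'two', 'stop'] (min_width=18, slack=2)
Line 4: ['plane', 'rainbow'] (min_width=13, slack=7)
Line 5: ['architect', 'two', 'knife'] (min_width=19, slack=1)
Line 6: ['box', 'this'] (min_width=8, slack=12)

Answer: good a draw data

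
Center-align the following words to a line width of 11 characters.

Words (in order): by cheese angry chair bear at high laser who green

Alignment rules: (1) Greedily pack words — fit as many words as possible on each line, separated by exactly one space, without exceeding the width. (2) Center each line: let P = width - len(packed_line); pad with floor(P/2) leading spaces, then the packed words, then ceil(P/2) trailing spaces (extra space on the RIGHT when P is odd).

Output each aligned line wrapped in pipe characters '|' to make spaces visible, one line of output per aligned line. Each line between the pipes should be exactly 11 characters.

Answer: | by cheese |
|angry chair|
|  bear at  |
|high laser |
| who green |

Derivation:
Line 1: ['by', 'cheese'] (min_width=9, slack=2)
Line 2: ['angry', 'chair'] (min_width=11, slack=0)
Line 3: ['bear', 'at'] (min_width=7, slack=4)
Line 4: ['high', 'laser'] (min_width=10, slack=1)
Line 5: ['who', 'green'] (min_width=9, slack=2)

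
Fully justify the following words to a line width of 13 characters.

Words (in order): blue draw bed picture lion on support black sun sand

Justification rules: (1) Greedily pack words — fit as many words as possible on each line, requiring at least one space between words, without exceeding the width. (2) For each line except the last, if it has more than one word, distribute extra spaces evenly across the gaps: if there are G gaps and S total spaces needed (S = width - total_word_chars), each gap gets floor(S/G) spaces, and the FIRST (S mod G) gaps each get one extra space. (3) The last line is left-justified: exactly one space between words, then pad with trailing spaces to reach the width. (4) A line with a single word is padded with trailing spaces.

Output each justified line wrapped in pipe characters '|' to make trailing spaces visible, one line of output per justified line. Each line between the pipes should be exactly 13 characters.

Line 1: ['blue', 'draw', 'bed'] (min_width=13, slack=0)
Line 2: ['picture', 'lion'] (min_width=12, slack=1)
Line 3: ['on', 'support'] (min_width=10, slack=3)
Line 4: ['black', 'sun'] (min_width=9, slack=4)
Line 5: ['sand'] (min_width=4, slack=9)

Answer: |blue draw bed|
|picture  lion|
|on    support|
|black     sun|
|sand         |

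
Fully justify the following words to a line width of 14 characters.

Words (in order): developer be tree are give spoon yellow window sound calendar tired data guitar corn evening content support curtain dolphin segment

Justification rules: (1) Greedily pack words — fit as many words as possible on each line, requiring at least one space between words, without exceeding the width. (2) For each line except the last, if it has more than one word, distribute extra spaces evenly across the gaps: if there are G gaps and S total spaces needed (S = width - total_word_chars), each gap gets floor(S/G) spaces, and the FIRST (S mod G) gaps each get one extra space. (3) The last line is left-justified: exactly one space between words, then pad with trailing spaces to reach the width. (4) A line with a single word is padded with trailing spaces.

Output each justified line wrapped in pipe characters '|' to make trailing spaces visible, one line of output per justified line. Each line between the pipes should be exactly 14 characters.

Line 1: ['developer', 'be'] (min_width=12, slack=2)
Line 2: ['tree', 'are', 'give'] (min_width=13, slack=1)
Line 3: ['spoon', 'yellow'] (min_width=12, slack=2)
Line 4: ['window', 'sound'] (min_width=12, slack=2)
Line 5: ['calendar', 'tired'] (min_width=14, slack=0)
Line 6: ['data', 'guitar'] (min_width=11, slack=3)
Line 7: ['corn', 'evening'] (min_width=12, slack=2)
Line 8: ['content'] (min_width=7, slack=7)
Line 9: ['support'] (min_width=7, slack=7)
Line 10: ['curtain'] (min_width=7, slack=7)
Line 11: ['dolphin'] (min_width=7, slack=7)
Line 12: ['segment'] (min_width=7, slack=7)

Answer: |developer   be|
|tree  are give|
|spoon   yellow|
|window   sound|
|calendar tired|
|data    guitar|
|corn   evening|
|content       |
|support       |
|curtain       |
|dolphin       |
|segment       |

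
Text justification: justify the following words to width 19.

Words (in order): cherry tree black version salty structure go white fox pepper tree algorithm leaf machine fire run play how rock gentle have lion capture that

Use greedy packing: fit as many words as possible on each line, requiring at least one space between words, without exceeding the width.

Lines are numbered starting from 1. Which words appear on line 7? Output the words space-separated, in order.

Answer: play how rock

Derivation:
Line 1: ['cherry', 'tree', 'black'] (min_width=17, slack=2)
Line 2: ['version', 'salty'] (min_width=13, slack=6)
Line 3: ['structure', 'go', 'white'] (min_width=18, slack=1)
Line 4: ['fox', 'pepper', 'tree'] (min_width=15, slack=4)
Line 5: ['algorithm', 'leaf'] (min_width=14, slack=5)
Line 6: ['machine', 'fire', 'run'] (min_width=16, slack=3)
Line 7: ['play', 'how', 'rock'] (min_width=13, slack=6)
Line 8: ['gentle', 'have', 'lion'] (min_width=16, slack=3)
Line 9: ['capture', 'that'] (min_width=12, slack=7)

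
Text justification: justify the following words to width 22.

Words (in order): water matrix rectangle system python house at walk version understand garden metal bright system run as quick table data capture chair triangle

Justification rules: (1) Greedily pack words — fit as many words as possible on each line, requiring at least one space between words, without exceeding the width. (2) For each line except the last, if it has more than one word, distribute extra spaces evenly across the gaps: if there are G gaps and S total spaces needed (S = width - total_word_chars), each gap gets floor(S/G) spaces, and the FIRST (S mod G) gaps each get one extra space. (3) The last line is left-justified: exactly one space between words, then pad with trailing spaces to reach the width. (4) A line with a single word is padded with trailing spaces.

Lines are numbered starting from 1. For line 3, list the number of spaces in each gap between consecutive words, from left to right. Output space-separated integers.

Answer: 11

Derivation:
Line 1: ['water', 'matrix', 'rectangle'] (min_width=22, slack=0)
Line 2: ['system', 'python', 'house', 'at'] (min_width=22, slack=0)
Line 3: ['walk', 'version'] (min_width=12, slack=10)
Line 4: ['understand', 'garden'] (min_width=17, slack=5)
Line 5: ['metal', 'bright', 'system'] (min_width=19, slack=3)
Line 6: ['run', 'as', 'quick', 'table'] (min_width=18, slack=4)
Line 7: ['data', 'capture', 'chair'] (min_width=18, slack=4)
Line 8: ['triangle'] (min_width=8, slack=14)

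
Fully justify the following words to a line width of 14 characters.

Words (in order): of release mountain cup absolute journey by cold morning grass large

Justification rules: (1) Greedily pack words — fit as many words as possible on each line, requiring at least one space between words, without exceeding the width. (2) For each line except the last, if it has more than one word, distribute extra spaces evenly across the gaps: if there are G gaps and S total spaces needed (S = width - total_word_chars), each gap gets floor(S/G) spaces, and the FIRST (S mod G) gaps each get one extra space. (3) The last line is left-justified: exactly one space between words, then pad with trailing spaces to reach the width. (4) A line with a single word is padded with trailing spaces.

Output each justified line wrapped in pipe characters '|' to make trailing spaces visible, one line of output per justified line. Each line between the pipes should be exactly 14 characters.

Answer: |of     release|
|mountain   cup|
|absolute      |
|journey     by|
|cold   morning|
|grass large   |

Derivation:
Line 1: ['of', 'release'] (min_width=10, slack=4)
Line 2: ['mountain', 'cup'] (min_width=12, slack=2)
Line 3: ['absolute'] (min_width=8, slack=6)
Line 4: ['journey', 'by'] (min_width=10, slack=4)
Line 5: ['cold', 'morning'] (min_width=12, slack=2)
Line 6: ['grass', 'large'] (min_width=11, slack=3)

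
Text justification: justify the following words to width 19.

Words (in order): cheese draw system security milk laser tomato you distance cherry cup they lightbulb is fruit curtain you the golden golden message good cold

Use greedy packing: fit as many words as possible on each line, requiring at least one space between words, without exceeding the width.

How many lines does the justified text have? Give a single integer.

Line 1: ['cheese', 'draw', 'system'] (min_width=18, slack=1)
Line 2: ['security', 'milk', 'laser'] (min_width=19, slack=0)
Line 3: ['tomato', 'you', 'distance'] (min_width=19, slack=0)
Line 4: ['cherry', 'cup', 'they'] (min_width=15, slack=4)
Line 5: ['lightbulb', 'is', 'fruit'] (min_width=18, slack=1)
Line 6: ['curtain', 'you', 'the'] (min_width=15, slack=4)
Line 7: ['golden', 'golden'] (min_width=13, slack=6)
Line 8: ['message', 'good', 'cold'] (min_width=17, slack=2)
Total lines: 8

Answer: 8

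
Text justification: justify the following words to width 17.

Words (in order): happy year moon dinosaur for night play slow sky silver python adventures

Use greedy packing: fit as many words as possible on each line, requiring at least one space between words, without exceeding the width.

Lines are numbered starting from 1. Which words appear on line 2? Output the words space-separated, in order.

Line 1: ['happy', 'year', 'moon'] (min_width=15, slack=2)
Line 2: ['dinosaur', 'for'] (min_width=12, slack=5)
Line 3: ['night', 'play', 'slow'] (min_width=15, slack=2)
Line 4: ['sky', 'silver', 'python'] (min_width=17, slack=0)
Line 5: ['adventures'] (min_width=10, slack=7)

Answer: dinosaur for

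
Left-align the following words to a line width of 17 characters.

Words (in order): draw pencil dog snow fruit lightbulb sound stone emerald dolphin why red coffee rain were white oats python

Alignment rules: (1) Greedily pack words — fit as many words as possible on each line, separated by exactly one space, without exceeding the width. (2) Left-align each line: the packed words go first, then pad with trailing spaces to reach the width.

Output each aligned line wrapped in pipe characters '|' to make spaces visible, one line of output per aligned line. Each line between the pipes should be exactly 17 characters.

Line 1: ['draw', 'pencil', 'dog'] (min_width=15, slack=2)
Line 2: ['snow', 'fruit'] (min_width=10, slack=7)
Line 3: ['lightbulb', 'sound'] (min_width=15, slack=2)
Line 4: ['stone', 'emerald'] (min_width=13, slack=4)
Line 5: ['dolphin', 'why', 'red'] (min_width=15, slack=2)
Line 6: ['coffee', 'rain', 'were'] (min_width=16, slack=1)
Line 7: ['white', 'oats', 'python'] (min_width=17, slack=0)

Answer: |draw pencil dog  |
|snow fruit       |
|lightbulb sound  |
|stone emerald    |
|dolphin why red  |
|coffee rain were |
|white oats python|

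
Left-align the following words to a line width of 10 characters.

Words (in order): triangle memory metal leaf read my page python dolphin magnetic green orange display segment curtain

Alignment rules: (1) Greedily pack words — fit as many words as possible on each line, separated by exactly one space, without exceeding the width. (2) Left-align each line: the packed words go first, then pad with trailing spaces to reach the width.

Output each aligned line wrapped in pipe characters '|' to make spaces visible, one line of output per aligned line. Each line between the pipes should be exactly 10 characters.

Line 1: ['triangle'] (min_width=8, slack=2)
Line 2: ['memory'] (min_width=6, slack=4)
Line 3: ['metal', 'leaf'] (min_width=10, slack=0)
Line 4: ['read', 'my'] (min_width=7, slack=3)
Line 5: ['page'] (min_width=4, slack=6)
Line 6: ['python'] (min_width=6, slack=4)
Line 7: ['dolphin'] (min_width=7, slack=3)
Line 8: ['magnetic'] (min_width=8, slack=2)
Line 9: ['green'] (min_width=5, slack=5)
Line 10: ['orange'] (min_width=6, slack=4)
Line 11: ['display'] (min_width=7, slack=3)
Line 12: ['segment'] (min_width=7, slack=3)
Line 13: ['curtain'] (min_width=7, slack=3)

Answer: |triangle  |
|memory    |
|metal leaf|
|read my   |
|page      |
|python    |
|dolphin   |
|magnetic  |
|green     |
|orange    |
|display   |
|segment   |
|curtain   |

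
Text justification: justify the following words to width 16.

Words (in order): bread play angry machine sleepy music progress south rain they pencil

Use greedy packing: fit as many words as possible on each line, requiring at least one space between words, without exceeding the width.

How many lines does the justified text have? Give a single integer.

Answer: 5

Derivation:
Line 1: ['bread', 'play', 'angry'] (min_width=16, slack=0)
Line 2: ['machine', 'sleepy'] (min_width=14, slack=2)
Line 3: ['music', 'progress'] (min_width=14, slack=2)
Line 4: ['south', 'rain', 'they'] (min_width=15, slack=1)
Line 5: ['pencil'] (min_width=6, slack=10)
Total lines: 5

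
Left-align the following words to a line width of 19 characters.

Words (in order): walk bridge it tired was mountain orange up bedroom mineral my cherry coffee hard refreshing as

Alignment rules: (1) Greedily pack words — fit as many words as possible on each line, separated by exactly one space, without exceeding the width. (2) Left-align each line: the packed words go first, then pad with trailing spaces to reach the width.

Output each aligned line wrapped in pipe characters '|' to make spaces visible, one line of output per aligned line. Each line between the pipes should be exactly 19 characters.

Line 1: ['walk', 'bridge', 'it'] (min_width=14, slack=5)
Line 2: ['tired', 'was', 'mountain'] (min_width=18, slack=1)
Line 3: ['orange', 'up', 'bedroom'] (min_width=17, slack=2)
Line 4: ['mineral', 'my', 'cherry'] (min_width=17, slack=2)
Line 5: ['coffee', 'hard'] (min_width=11, slack=8)
Line 6: ['refreshing', 'as'] (min_width=13, slack=6)

Answer: |walk bridge it     |
|tired was mountain |
|orange up bedroom  |
|mineral my cherry  |
|coffee hard        |
|refreshing as      |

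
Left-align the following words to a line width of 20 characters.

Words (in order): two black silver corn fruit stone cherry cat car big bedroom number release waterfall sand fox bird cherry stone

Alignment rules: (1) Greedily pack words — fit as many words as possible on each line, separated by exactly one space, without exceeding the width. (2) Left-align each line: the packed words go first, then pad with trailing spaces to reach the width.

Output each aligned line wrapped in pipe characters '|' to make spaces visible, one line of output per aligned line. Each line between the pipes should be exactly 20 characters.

Line 1: ['two', 'black', 'silver'] (min_width=16, slack=4)
Line 2: ['corn', 'fruit', 'stone'] (min_width=16, slack=4)
Line 3: ['cherry', 'cat', 'car', 'big'] (min_width=18, slack=2)
Line 4: ['bedroom', 'number'] (min_width=14, slack=6)
Line 5: ['release', 'waterfall'] (min_width=17, slack=3)
Line 6: ['sand', 'fox', 'bird', 'cherry'] (min_width=20, slack=0)
Line 7: ['stone'] (min_width=5, slack=15)

Answer: |two black silver    |
|corn fruit stone    |
|cherry cat car big  |
|bedroom number      |
|release waterfall   |
|sand fox bird cherry|
|stone               |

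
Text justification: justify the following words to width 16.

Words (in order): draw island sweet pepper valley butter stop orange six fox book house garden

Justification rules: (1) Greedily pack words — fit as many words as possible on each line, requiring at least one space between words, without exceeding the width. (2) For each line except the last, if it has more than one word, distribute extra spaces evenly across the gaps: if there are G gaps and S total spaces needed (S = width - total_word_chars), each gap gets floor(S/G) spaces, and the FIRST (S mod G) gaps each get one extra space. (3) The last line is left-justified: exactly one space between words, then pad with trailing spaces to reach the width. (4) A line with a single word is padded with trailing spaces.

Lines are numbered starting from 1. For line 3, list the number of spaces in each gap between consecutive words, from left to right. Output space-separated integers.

Line 1: ['draw', 'island'] (min_width=11, slack=5)
Line 2: ['sweet', 'pepper'] (min_width=12, slack=4)
Line 3: ['valley', 'butter'] (min_width=13, slack=3)
Line 4: ['stop', 'orange', 'six'] (min_width=15, slack=1)
Line 5: ['fox', 'book', 'house'] (min_width=14, slack=2)
Line 6: ['garden'] (min_width=6, slack=10)

Answer: 4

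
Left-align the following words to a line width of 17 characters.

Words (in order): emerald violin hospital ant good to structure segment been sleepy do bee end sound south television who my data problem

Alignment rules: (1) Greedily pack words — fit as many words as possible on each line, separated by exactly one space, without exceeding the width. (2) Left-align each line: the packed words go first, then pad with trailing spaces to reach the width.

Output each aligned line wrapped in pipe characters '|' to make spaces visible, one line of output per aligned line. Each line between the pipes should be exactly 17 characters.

Line 1: ['emerald', 'violin'] (min_width=14, slack=3)
Line 2: ['hospital', 'ant', 'good'] (min_width=17, slack=0)
Line 3: ['to', 'structure'] (min_width=12, slack=5)
Line 4: ['segment', 'been'] (min_width=12, slack=5)
Line 5: ['sleepy', 'do', 'bee', 'end'] (min_width=17, slack=0)
Line 6: ['sound', 'south'] (min_width=11, slack=6)
Line 7: ['television', 'who', 'my'] (min_width=17, slack=0)
Line 8: ['data', 'problem'] (min_width=12, slack=5)

Answer: |emerald violin   |
|hospital ant good|
|to structure     |
|segment been     |
|sleepy do bee end|
|sound south      |
|television who my|
|data problem     |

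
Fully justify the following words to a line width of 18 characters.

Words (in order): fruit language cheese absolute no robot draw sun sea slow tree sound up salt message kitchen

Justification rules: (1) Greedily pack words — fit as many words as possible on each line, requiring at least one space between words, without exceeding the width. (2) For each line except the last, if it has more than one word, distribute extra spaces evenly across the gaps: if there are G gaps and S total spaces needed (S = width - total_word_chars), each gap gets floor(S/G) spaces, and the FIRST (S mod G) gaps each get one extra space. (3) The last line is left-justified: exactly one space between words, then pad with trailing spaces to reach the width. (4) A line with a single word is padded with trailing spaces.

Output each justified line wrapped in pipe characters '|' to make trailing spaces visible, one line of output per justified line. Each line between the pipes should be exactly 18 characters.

Line 1: ['fruit', 'language'] (min_width=14, slack=4)
Line 2: ['cheese', 'absolute', 'no'] (min_width=18, slack=0)
Line 3: ['robot', 'draw', 'sun', 'sea'] (min_width=18, slack=0)
Line 4: ['slow', 'tree', 'sound', 'up'] (min_width=18, slack=0)
Line 5: ['salt', 'message'] (min_width=12, slack=6)
Line 6: ['kitchen'] (min_width=7, slack=11)

Answer: |fruit     language|
|cheese absolute no|
|robot draw sun sea|
|slow tree sound up|
|salt       message|
|kitchen           |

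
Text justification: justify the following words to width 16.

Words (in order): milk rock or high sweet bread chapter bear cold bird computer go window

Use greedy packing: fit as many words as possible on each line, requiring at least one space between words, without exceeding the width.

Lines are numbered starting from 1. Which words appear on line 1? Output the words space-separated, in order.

Answer: milk rock or

Derivation:
Line 1: ['milk', 'rock', 'or'] (min_width=12, slack=4)
Line 2: ['high', 'sweet', 'bread'] (min_width=16, slack=0)
Line 3: ['chapter', 'bear'] (min_width=12, slack=4)
Line 4: ['cold', 'bird'] (min_width=9, slack=7)
Line 5: ['computer', 'go'] (min_width=11, slack=5)
Line 6: ['window'] (min_width=6, slack=10)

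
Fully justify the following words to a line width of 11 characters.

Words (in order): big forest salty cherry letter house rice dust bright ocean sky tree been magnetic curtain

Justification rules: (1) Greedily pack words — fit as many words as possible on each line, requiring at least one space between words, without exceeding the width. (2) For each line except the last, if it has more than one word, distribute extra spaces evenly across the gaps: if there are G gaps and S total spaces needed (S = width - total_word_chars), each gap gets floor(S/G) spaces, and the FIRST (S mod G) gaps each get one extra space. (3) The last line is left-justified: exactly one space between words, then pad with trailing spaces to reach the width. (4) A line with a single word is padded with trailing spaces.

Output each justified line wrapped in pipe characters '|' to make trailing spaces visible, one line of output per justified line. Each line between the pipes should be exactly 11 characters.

Line 1: ['big', 'forest'] (min_width=10, slack=1)
Line 2: ['salty'] (min_width=5, slack=6)
Line 3: ['cherry'] (min_width=6, slack=5)
Line 4: ['letter'] (min_width=6, slack=5)
Line 5: ['house', 'rice'] (min_width=10, slack=1)
Line 6: ['dust', 'bright'] (min_width=11, slack=0)
Line 7: ['ocean', 'sky'] (min_width=9, slack=2)
Line 8: ['tree', 'been'] (min_width=9, slack=2)
Line 9: ['magnetic'] (min_width=8, slack=3)
Line 10: ['curtain'] (min_width=7, slack=4)

Answer: |big  forest|
|salty      |
|cherry     |
|letter     |
|house  rice|
|dust bright|
|ocean   sky|
|tree   been|
|magnetic   |
|curtain    |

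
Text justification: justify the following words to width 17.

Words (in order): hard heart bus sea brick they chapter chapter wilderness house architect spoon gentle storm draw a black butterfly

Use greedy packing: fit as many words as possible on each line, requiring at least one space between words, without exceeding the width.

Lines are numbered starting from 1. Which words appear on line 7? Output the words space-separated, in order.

Line 1: ['hard', 'heart', 'bus'] (min_width=14, slack=3)
Line 2: ['sea', 'brick', 'they'] (min_width=14, slack=3)
Line 3: ['chapter', 'chapter'] (min_width=15, slack=2)
Line 4: ['wilderness', 'house'] (min_width=16, slack=1)
Line 5: ['architect', 'spoon'] (min_width=15, slack=2)
Line 6: ['gentle', 'storm', 'draw'] (min_width=17, slack=0)
Line 7: ['a', 'black', 'butterfly'] (min_width=17, slack=0)

Answer: a black butterfly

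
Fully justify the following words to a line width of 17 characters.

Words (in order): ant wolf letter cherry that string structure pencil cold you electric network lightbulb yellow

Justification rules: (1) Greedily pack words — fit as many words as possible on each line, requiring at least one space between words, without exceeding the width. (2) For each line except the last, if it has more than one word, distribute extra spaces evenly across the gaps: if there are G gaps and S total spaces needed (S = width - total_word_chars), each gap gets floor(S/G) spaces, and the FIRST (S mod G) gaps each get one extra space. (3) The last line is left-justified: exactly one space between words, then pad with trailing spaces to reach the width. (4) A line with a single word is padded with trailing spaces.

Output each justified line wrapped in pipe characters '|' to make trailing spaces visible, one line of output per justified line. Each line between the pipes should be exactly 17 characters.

Line 1: ['ant', 'wolf', 'letter'] (min_width=15, slack=2)
Line 2: ['cherry', 'that'] (min_width=11, slack=6)
Line 3: ['string', 'structure'] (min_width=16, slack=1)
Line 4: ['pencil', 'cold', 'you'] (min_width=15, slack=2)
Line 5: ['electric', 'network'] (min_width=16, slack=1)
Line 6: ['lightbulb', 'yellow'] (min_width=16, slack=1)

Answer: |ant  wolf  letter|
|cherry       that|
|string  structure|
|pencil  cold  you|
|electric  network|
|lightbulb yellow |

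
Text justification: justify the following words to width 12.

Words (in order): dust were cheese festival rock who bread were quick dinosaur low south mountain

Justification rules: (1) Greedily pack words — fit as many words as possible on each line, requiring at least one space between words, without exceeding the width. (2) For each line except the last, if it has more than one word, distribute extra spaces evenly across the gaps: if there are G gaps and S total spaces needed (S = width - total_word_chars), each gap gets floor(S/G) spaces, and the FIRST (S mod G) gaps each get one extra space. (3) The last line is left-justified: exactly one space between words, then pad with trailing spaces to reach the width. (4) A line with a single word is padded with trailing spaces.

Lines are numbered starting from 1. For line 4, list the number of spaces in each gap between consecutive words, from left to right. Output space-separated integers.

Answer: 5

Derivation:
Line 1: ['dust', 'were'] (min_width=9, slack=3)
Line 2: ['cheese'] (min_width=6, slack=6)
Line 3: ['festival'] (min_width=8, slack=4)
Line 4: ['rock', 'who'] (min_width=8, slack=4)
Line 5: ['bread', 'were'] (min_width=10, slack=2)
Line 6: ['quick'] (min_width=5, slack=7)
Line 7: ['dinosaur', 'low'] (min_width=12, slack=0)
Line 8: ['south'] (min_width=5, slack=7)
Line 9: ['mountain'] (min_width=8, slack=4)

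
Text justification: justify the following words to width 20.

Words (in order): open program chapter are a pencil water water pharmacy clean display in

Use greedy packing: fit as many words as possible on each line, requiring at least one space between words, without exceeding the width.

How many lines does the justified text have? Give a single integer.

Line 1: ['open', 'program', 'chapter'] (min_width=20, slack=0)
Line 2: ['are', 'a', 'pencil', 'water'] (min_width=18, slack=2)
Line 3: ['water', 'pharmacy', 'clean'] (min_width=20, slack=0)
Line 4: ['display', 'in'] (min_width=10, slack=10)
Total lines: 4

Answer: 4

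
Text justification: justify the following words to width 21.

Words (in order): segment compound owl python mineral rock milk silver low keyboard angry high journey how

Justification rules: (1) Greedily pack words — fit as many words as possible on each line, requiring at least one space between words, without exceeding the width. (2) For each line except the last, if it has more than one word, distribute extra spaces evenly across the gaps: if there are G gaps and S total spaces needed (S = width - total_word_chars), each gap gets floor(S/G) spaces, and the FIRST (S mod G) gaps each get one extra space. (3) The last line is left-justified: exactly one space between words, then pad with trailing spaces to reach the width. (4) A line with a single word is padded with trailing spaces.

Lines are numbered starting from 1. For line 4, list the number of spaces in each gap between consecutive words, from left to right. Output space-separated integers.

Answer: 2 2

Derivation:
Line 1: ['segment', 'compound', 'owl'] (min_width=20, slack=1)
Line 2: ['python', 'mineral', 'rock'] (min_width=19, slack=2)
Line 3: ['milk', 'silver', 'low'] (min_width=15, slack=6)
Line 4: ['keyboard', 'angry', 'high'] (min_width=19, slack=2)
Line 5: ['journey', 'how'] (min_width=11, slack=10)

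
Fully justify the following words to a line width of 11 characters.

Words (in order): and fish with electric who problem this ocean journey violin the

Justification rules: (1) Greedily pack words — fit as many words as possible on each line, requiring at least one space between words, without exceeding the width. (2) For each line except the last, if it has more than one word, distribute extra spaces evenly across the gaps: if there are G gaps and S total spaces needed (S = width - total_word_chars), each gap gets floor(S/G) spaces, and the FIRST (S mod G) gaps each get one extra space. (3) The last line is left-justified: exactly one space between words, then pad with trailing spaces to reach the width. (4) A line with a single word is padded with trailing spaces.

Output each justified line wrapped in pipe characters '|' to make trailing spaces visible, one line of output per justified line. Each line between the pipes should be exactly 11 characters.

Answer: |and    fish|
|with       |
|electric   |
|who problem|
|this  ocean|
|journey    |
|violin the |

Derivation:
Line 1: ['and', 'fish'] (min_width=8, slack=3)
Line 2: ['with'] (min_width=4, slack=7)
Line 3: ['electric'] (min_width=8, slack=3)
Line 4: ['who', 'problem'] (min_width=11, slack=0)
Line 5: ['this', 'ocean'] (min_width=10, slack=1)
Line 6: ['journey'] (min_width=7, slack=4)
Line 7: ['violin', 'the'] (min_width=10, slack=1)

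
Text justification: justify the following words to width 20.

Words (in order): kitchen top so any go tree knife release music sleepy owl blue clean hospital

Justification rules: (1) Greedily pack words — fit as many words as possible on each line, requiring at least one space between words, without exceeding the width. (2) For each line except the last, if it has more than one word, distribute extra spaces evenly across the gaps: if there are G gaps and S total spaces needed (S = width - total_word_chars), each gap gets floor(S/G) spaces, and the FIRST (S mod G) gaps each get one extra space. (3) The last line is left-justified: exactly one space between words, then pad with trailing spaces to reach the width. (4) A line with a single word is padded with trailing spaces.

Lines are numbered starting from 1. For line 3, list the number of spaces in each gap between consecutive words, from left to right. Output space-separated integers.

Answer: 1 1

Derivation:
Line 1: ['kitchen', 'top', 'so', 'any'] (min_width=18, slack=2)
Line 2: ['go', 'tree', 'knife'] (min_width=13, slack=7)
Line 3: ['release', 'music', 'sleepy'] (min_width=20, slack=0)
Line 4: ['owl', 'blue', 'clean'] (min_width=14, slack=6)
Line 5: ['hospital'] (min_width=8, slack=12)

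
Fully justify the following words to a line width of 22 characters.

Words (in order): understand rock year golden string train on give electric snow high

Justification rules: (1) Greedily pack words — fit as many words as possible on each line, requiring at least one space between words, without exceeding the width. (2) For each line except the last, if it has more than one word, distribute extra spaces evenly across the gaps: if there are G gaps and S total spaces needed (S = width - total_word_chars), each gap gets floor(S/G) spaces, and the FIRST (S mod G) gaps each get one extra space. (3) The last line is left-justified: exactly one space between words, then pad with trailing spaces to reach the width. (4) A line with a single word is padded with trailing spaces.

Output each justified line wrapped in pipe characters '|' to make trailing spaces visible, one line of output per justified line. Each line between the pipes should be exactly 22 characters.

Answer: |understand  rock  year|
|golden string train on|
|give   electric   snow|
|high                  |

Derivation:
Line 1: ['understand', 'rock', 'year'] (min_width=20, slack=2)
Line 2: ['golden', 'string', 'train', 'on'] (min_width=22, slack=0)
Line 3: ['give', 'electric', 'snow'] (min_width=18, slack=4)
Line 4: ['high'] (min_width=4, slack=18)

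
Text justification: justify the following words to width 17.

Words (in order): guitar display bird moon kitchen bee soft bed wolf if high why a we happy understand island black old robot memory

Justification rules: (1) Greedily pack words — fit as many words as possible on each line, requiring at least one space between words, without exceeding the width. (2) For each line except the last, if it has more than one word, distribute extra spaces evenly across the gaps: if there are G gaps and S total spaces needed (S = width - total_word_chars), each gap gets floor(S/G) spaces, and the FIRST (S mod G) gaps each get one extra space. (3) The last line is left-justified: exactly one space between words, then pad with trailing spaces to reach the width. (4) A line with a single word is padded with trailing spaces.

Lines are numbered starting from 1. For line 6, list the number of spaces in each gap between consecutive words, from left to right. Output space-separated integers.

Answer: 2 1

Derivation:
Line 1: ['guitar', 'display'] (min_width=14, slack=3)
Line 2: ['bird', 'moon', 'kitchen'] (min_width=17, slack=0)
Line 3: ['bee', 'soft', 'bed', 'wolf'] (min_width=17, slack=0)
Line 4: ['if', 'high', 'why', 'a', 'we'] (min_width=16, slack=1)
Line 5: ['happy', 'understand'] (min_width=16, slack=1)
Line 6: ['island', 'black', 'old'] (min_width=16, slack=1)
Line 7: ['robot', 'memory'] (min_width=12, slack=5)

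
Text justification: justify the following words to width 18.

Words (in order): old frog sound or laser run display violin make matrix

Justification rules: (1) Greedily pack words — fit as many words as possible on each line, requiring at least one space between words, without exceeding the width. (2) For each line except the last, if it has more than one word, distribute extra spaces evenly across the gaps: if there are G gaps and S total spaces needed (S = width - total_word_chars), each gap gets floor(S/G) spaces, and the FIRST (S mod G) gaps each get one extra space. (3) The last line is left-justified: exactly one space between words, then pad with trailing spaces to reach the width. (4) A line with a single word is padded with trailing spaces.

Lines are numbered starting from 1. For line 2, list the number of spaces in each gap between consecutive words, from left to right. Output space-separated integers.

Line 1: ['old', 'frog', 'sound', 'or'] (min_width=17, slack=1)
Line 2: ['laser', 'run', 'display'] (min_width=17, slack=1)
Line 3: ['violin', 'make', 'matrix'] (min_width=18, slack=0)

Answer: 2 1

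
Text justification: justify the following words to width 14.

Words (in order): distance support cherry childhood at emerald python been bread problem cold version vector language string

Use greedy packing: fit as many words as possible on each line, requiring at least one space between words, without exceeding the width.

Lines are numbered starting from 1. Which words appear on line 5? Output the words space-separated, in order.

Line 1: ['distance'] (min_width=8, slack=6)
Line 2: ['support', 'cherry'] (min_width=14, slack=0)
Line 3: ['childhood', 'at'] (min_width=12, slack=2)
Line 4: ['emerald', 'python'] (min_width=14, slack=0)
Line 5: ['been', 'bread'] (min_width=10, slack=4)
Line 6: ['problem', 'cold'] (min_width=12, slack=2)
Line 7: ['version', 'vector'] (min_width=14, slack=0)
Line 8: ['language'] (min_width=8, slack=6)
Line 9: ['string'] (min_width=6, slack=8)

Answer: been bread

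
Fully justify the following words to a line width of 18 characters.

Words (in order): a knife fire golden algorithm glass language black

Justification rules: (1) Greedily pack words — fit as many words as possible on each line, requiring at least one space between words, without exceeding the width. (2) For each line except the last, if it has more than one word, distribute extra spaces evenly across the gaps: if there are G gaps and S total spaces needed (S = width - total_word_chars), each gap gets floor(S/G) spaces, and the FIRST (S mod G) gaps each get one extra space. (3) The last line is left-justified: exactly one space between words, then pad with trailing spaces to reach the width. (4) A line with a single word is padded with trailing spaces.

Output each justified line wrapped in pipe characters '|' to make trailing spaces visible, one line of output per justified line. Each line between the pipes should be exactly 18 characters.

Line 1: ['a', 'knife', 'fire'] (min_width=12, slack=6)
Line 2: ['golden', 'algorithm'] (min_width=16, slack=2)
Line 3: ['glass', 'language'] (min_width=14, slack=4)
Line 4: ['black'] (min_width=5, slack=13)

Answer: |a    knife    fire|
|golden   algorithm|
|glass     language|
|black             |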